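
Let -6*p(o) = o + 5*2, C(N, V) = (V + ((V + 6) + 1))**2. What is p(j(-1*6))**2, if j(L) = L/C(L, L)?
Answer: 14884/5625 ≈ 2.6460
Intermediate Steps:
C(N, V) = (7 + 2*V)**2 (C(N, V) = (V + ((6 + V) + 1))**2 = (V + (7 + V))**2 = (7 + 2*V)**2)
j(L) = L/(7 + 2*L)**2 (j(L) = L/((7 + 2*L)**2) = L/(7 + 2*L)**2)
p(o) = -5/3 - o/6 (p(o) = -(o + 5*2)/6 = -(o + 10)/6 = -(10 + o)/6 = -5/3 - o/6)
p(j(-1*6))**2 = (-5/3 - (-1*6)/(6*(7 + 2*(-1*6))**2))**2 = (-5/3 - (-1)/(7 + 2*(-6))**2)**2 = (-5/3 - (-1)/(7 - 12)**2)**2 = (-5/3 - (-1)/(-5)**2)**2 = (-5/3 - (-1)/25)**2 = (-5/3 - 1/6*(-6/25))**2 = (-5/3 + 1/25)**2 = (-122/75)**2 = 14884/5625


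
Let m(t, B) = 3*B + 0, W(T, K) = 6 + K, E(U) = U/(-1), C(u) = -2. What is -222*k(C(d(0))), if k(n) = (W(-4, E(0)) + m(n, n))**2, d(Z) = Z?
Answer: 0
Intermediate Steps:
E(U) = -U (E(U) = U*(-1) = -U)
m(t, B) = 3*B
k(n) = (6 + 3*n)**2 (k(n) = ((6 - 1*0) + 3*n)**2 = ((6 + 0) + 3*n)**2 = (6 + 3*n)**2)
-222*k(C(d(0))) = -1998*(2 - 2)**2 = -1998*0**2 = -1998*0 = -222*0 = 0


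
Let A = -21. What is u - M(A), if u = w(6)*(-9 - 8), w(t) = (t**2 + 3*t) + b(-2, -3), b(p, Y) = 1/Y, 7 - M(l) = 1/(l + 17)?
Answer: -11035/12 ≈ -919.58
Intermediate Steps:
M(l) = 7 - 1/(17 + l) (M(l) = 7 - 1/(l + 17) = 7 - 1/(17 + l))
w(t) = -1/3 + t**2 + 3*t (w(t) = (t**2 + 3*t) + 1/(-3) = (t**2 + 3*t) - 1/3 = -1/3 + t**2 + 3*t)
u = -2737/3 (u = (-1/3 + 6**2 + 3*6)*(-9 - 8) = (-1/3 + 36 + 18)*(-17) = (161/3)*(-17) = -2737/3 ≈ -912.33)
u - M(A) = -2737/3 - (118 + 7*(-21))/(17 - 21) = -2737/3 - (118 - 147)/(-4) = -2737/3 - (-1)*(-29)/4 = -2737/3 - 1*29/4 = -2737/3 - 29/4 = -11035/12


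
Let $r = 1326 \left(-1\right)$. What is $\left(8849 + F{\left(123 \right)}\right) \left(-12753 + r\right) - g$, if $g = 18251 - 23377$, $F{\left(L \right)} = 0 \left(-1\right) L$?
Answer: $-124579945$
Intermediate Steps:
$F{\left(L \right)} = 0$ ($F{\left(L \right)} = 0 L = 0$)
$g = -5126$
$r = -1326$
$\left(8849 + F{\left(123 \right)}\right) \left(-12753 + r\right) - g = \left(8849 + 0\right) \left(-12753 - 1326\right) - -5126 = 8849 \left(-14079\right) + 5126 = -124585071 + 5126 = -124579945$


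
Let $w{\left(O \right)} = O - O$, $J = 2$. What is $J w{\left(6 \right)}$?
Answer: $0$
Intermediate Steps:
$w{\left(O \right)} = 0$
$J w{\left(6 \right)} = 2 \cdot 0 = 0$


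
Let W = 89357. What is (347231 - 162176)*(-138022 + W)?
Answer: -9005701575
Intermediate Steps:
(347231 - 162176)*(-138022 + W) = (347231 - 162176)*(-138022 + 89357) = 185055*(-48665) = -9005701575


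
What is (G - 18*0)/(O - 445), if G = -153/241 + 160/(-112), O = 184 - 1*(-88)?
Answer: 3481/291851 ≈ 0.011927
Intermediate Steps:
O = 272 (O = 184 + 88 = 272)
G = -3481/1687 (G = -153*1/241 + 160*(-1/112) = -153/241 - 10/7 = -3481/1687 ≈ -2.0634)
(G - 18*0)/(O - 445) = (-3481/1687 - 18*0)/(272 - 445) = (-3481/1687 + 0)/(-173) = -3481/1687*(-1/173) = 3481/291851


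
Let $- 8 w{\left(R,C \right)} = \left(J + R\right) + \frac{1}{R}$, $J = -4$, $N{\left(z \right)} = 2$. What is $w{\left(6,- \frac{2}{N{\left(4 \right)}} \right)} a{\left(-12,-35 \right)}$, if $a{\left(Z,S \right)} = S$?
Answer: $\frac{455}{48} \approx 9.4792$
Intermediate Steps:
$w{\left(R,C \right)} = \frac{1}{2} - \frac{R}{8} - \frac{1}{8 R}$ ($w{\left(R,C \right)} = - \frac{\left(-4 + R\right) + \frac{1}{R}}{8} = - \frac{-4 + R + \frac{1}{R}}{8} = \frac{1}{2} - \frac{R}{8} - \frac{1}{8 R}$)
$w{\left(6,- \frac{2}{N{\left(4 \right)}} \right)} a{\left(-12,-35 \right)} = \frac{-1 - 6 \left(-4 + 6\right)}{8 \cdot 6} \left(-35\right) = \frac{1}{8} \cdot \frac{1}{6} \left(-1 - 6 \cdot 2\right) \left(-35\right) = \frac{1}{8} \cdot \frac{1}{6} \left(-1 - 12\right) \left(-35\right) = \frac{1}{8} \cdot \frac{1}{6} \left(-13\right) \left(-35\right) = \left(- \frac{13}{48}\right) \left(-35\right) = \frac{455}{48}$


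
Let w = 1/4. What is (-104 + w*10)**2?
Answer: 41209/4 ≈ 10302.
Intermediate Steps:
w = 1/4 ≈ 0.25000
(-104 + w*10)**2 = (-104 + (1/4)*10)**2 = (-104 + 5/2)**2 = (-203/2)**2 = 41209/4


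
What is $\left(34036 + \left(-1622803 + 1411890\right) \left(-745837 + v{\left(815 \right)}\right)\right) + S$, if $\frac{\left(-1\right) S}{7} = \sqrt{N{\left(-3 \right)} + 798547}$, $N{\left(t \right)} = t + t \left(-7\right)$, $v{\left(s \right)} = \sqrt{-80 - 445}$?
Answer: $157306753217 - 7 \sqrt{798565} - 1054565 i \sqrt{21} \approx 1.5731 \cdot 10^{11} - 4.8326 \cdot 10^{6} i$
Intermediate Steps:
$v{\left(s \right)} = 5 i \sqrt{21}$ ($v{\left(s \right)} = \sqrt{-525} = 5 i \sqrt{21}$)
$N{\left(t \right)} = - 6 t$ ($N{\left(t \right)} = t - 7 t = - 6 t$)
$S = - 7 \sqrt{798565}$ ($S = - 7 \sqrt{\left(-6\right) \left(-3\right) + 798547} = - 7 \sqrt{18 + 798547} = - 7 \sqrt{798565} \approx -6255.4$)
$\left(34036 + \left(-1622803 + 1411890\right) \left(-745837 + v{\left(815 \right)}\right)\right) + S = \left(34036 + \left(-1622803 + 1411890\right) \left(-745837 + 5 i \sqrt{21}\right)\right) - 7 \sqrt{798565} = \left(34036 - 210913 \left(-745837 + 5 i \sqrt{21}\right)\right) - 7 \sqrt{798565} = \left(34036 + \left(157306719181 - 1054565 i \sqrt{21}\right)\right) - 7 \sqrt{798565} = \left(157306753217 - 1054565 i \sqrt{21}\right) - 7 \sqrt{798565} = 157306753217 - 7 \sqrt{798565} - 1054565 i \sqrt{21}$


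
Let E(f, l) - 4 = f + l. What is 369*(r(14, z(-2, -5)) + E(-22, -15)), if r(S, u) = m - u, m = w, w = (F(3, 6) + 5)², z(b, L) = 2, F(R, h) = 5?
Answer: 23985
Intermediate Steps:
E(f, l) = 4 + f + l (E(f, l) = 4 + (f + l) = 4 + f + l)
w = 100 (w = (5 + 5)² = 10² = 100)
m = 100
r(S, u) = 100 - u
369*(r(14, z(-2, -5)) + E(-22, -15)) = 369*((100 - 1*2) + (4 - 22 - 15)) = 369*((100 - 2) - 33) = 369*(98 - 33) = 369*65 = 23985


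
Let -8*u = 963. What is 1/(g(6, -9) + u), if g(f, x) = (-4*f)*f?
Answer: -8/2115 ≈ -0.0037825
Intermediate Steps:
g(f, x) = -4*f²
u = -963/8 (u = -⅛*963 = -963/8 ≈ -120.38)
1/(g(6, -9) + u) = 1/(-4*6² - 963/8) = 1/(-4*36 - 963/8) = 1/(-144 - 963/8) = 1/(-2115/8) = -8/2115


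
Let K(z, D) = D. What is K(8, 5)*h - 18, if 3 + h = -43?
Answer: -248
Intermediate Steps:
h = -46 (h = -3 - 43 = -46)
K(8, 5)*h - 18 = 5*(-46) - 18 = -230 - 18 = -248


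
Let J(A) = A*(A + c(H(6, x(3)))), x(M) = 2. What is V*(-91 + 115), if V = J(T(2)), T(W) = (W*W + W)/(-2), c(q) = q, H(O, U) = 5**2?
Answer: -1584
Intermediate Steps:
H(O, U) = 25
T(W) = -W/2 - W**2/2 (T(W) = (W**2 + W)*(-1/2) = (W + W**2)*(-1/2) = -W/2 - W**2/2)
J(A) = A*(25 + A) (J(A) = A*(A + 25) = A*(25 + A))
V = -66 (V = (-1/2*2*(1 + 2))*(25 - 1/2*2*(1 + 2)) = (-1/2*2*3)*(25 - 1/2*2*3) = -3*(25 - 3) = -3*22 = -66)
V*(-91 + 115) = -66*(-91 + 115) = -66*24 = -1584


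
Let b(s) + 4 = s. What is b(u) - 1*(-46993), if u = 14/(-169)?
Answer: 7941127/169 ≈ 46989.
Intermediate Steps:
u = -14/169 (u = 14*(-1/169) = -14/169 ≈ -0.082840)
b(s) = -4 + s
b(u) - 1*(-46993) = (-4 - 14/169) - 1*(-46993) = -690/169 + 46993 = 7941127/169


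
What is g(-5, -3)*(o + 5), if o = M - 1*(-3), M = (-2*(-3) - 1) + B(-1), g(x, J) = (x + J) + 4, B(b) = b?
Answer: -48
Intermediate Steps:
g(x, J) = 4 + J + x (g(x, J) = (J + x) + 4 = 4 + J + x)
M = 4 (M = (-2*(-3) - 1) - 1 = (6 - 1) - 1 = 5 - 1 = 4)
o = 7 (o = 4 - 1*(-3) = 4 + 3 = 7)
g(-5, -3)*(o + 5) = (4 - 3 - 5)*(7 + 5) = -4*12 = -48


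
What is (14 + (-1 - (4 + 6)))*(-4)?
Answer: -12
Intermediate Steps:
(14 + (-1 - (4 + 6)))*(-4) = (14 + (-1 - 1*10))*(-4) = (14 + (-1 - 10))*(-4) = (14 - 11)*(-4) = 3*(-4) = -12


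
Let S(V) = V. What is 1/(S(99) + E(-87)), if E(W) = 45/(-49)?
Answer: 49/4806 ≈ 0.010196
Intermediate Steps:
E(W) = -45/49 (E(W) = 45*(-1/49) = -45/49)
1/(S(99) + E(-87)) = 1/(99 - 45/49) = 1/(4806/49) = 49/4806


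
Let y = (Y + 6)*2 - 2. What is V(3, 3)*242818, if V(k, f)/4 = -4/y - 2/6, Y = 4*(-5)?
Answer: -971272/5 ≈ -1.9425e+5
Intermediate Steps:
Y = -20
y = -30 (y = (-20 + 6)*2 - 2 = -14*2 - 2 = -28 - 2 = -30)
V(k, f) = -⅘ (V(k, f) = 4*(-4/(-30) - 2/6) = 4*(-4*(-1/30) - 2*⅙) = 4*(2/15 - ⅓) = 4*(-⅕) = -⅘)
V(3, 3)*242818 = -⅘*242818 = -971272/5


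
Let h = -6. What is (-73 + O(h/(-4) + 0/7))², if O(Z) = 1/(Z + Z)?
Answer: 47524/9 ≈ 5280.4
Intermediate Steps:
O(Z) = 1/(2*Z)
(-73 + O(h/(-4) + 0/7))² = (-73 + 1/(2*(-6/(-4) + 0/7)))² = (-73 + 1/(2*(-6*(-¼) + 0*(⅐))))² = (-73 + 1/(2*(3/2 + 0)))² = (-73 + 1/(2*(3/2)))² = (-73 + (½)*(⅔))² = (-73 + ⅓)² = (-218/3)² = 47524/9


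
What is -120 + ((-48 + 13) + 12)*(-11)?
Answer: 133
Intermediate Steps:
-120 + ((-48 + 13) + 12)*(-11) = -120 + (-35 + 12)*(-11) = -120 - 23*(-11) = -120 + 253 = 133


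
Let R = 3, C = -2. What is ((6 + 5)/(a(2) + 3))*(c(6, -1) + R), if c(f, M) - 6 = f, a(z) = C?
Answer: 165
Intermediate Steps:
a(z) = -2
c(f, M) = 6 + f
((6 + 5)/(a(2) + 3))*(c(6, -1) + R) = ((6 + 5)/(-2 + 3))*((6 + 6) + 3) = (11/1)*(12 + 3) = (11*1)*15 = 11*15 = 165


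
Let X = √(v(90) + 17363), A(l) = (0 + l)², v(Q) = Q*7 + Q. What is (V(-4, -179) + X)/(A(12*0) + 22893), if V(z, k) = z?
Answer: -4/22893 + √107/1761 ≈ 0.0056993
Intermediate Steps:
v(Q) = 8*Q (v(Q) = 7*Q + Q = 8*Q)
A(l) = l²
X = 13*√107 (X = √(8*90 + 17363) = √(720 + 17363) = √18083 = 13*√107 ≈ 134.47)
(V(-4, -179) + X)/(A(12*0) + 22893) = (-4 + 13*√107)/((12*0)² + 22893) = (-4 + 13*√107)/(0² + 22893) = (-4 + 13*√107)/(0 + 22893) = (-4 + 13*√107)/22893 = (-4 + 13*√107)*(1/22893) = -4/22893 + √107/1761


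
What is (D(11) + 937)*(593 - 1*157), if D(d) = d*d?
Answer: 461288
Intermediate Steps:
D(d) = d²
(D(11) + 937)*(593 - 1*157) = (11² + 937)*(593 - 1*157) = (121 + 937)*(593 - 157) = 1058*436 = 461288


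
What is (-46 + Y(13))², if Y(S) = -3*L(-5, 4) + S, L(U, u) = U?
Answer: 324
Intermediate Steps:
Y(S) = 15 + S (Y(S) = -3*(-5) + S = 15 + S)
(-46 + Y(13))² = (-46 + (15 + 13))² = (-46 + 28)² = (-18)² = 324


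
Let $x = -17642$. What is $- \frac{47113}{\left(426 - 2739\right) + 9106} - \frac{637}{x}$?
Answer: $- \frac{826840405}{119842106} \approx -6.8994$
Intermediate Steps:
$- \frac{47113}{\left(426 - 2739\right) + 9106} - \frac{637}{x} = - \frac{47113}{\left(426 - 2739\right) + 9106} - \frac{637}{-17642} = - \frac{47113}{-2313 + 9106} - - \frac{637}{17642} = - \frac{47113}{6793} + \frac{637}{17642} = - \frac{826840405}{119842106}$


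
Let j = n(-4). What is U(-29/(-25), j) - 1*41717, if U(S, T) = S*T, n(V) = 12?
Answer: -1042577/25 ≈ -41703.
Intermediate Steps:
j = 12
U(-29/(-25), j) - 1*41717 = -29/(-25)*12 - 1*41717 = -29*(-1/25)*12 - 41717 = (29/25)*12 - 41717 = 348/25 - 41717 = -1042577/25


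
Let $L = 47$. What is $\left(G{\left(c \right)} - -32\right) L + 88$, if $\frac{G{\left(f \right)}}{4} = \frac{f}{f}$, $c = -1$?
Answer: $1780$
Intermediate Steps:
$G{\left(f \right)} = 4$ ($G{\left(f \right)} = 4 \frac{f}{f} = 4 \cdot 1 = 4$)
$\left(G{\left(c \right)} - -32\right) L + 88 = \left(4 - -32\right) 47 + 88 = \left(4 + 32\right) 47 + 88 = 36 \cdot 47 + 88 = 1692 + 88 = 1780$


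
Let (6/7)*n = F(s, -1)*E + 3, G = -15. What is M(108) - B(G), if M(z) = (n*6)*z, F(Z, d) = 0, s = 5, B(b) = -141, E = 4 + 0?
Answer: 2409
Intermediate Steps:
E = 4
n = 7/2 (n = 7*(0*4 + 3)/6 = 7*(0 + 3)/6 = (7/6)*3 = 7/2 ≈ 3.5000)
M(z) = 21*z (M(z) = ((7/2)*6)*z = 21*z)
M(108) - B(G) = 21*108 - 1*(-141) = 2268 + 141 = 2409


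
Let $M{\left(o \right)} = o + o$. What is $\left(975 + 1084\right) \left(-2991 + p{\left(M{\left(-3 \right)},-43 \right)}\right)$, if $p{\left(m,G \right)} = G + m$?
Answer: $-6259360$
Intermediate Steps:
$M{\left(o \right)} = 2 o$
$\left(975 + 1084\right) \left(-2991 + p{\left(M{\left(-3 \right)},-43 \right)}\right) = \left(975 + 1084\right) \left(-2991 + \left(-43 + 2 \left(-3\right)\right)\right) = 2059 \left(-2991 - 49\right) = 2059 \left(-3040\right) = -6259360$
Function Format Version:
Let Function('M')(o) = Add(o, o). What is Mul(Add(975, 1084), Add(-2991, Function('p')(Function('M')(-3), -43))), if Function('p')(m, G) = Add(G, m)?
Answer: -6259360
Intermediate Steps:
Function('M')(o) = Mul(2, o)
Mul(Add(975, 1084), Add(-2991, Function('p')(Function('M')(-3), -43))) = Mul(Add(975, 1084), Add(-2991, Add(-43, Mul(2, -3)))) = Mul(2059, Add(-2991, Add(-43, -6))) = Mul(2059, Add(-2991, -49)) = Mul(2059, -3040) = -6259360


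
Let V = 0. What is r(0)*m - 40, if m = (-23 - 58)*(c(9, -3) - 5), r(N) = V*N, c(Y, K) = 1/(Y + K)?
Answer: -40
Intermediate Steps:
c(Y, K) = 1/(K + Y)
r(N) = 0 (r(N) = 0*N = 0)
m = 783/2 (m = (-23 - 58)*(1/(-3 + 9) - 5) = -81*(1/6 - 5) = -81*(-29/6) = 783/2 ≈ 391.50)
r(0)*m - 40 = 0*(783/2) - 40 = 0 - 40 = -40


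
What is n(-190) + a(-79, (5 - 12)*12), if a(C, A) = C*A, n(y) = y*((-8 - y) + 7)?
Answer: -29274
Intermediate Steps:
n(y) = y*(-1 - y)
a(C, A) = A*C
n(-190) + a(-79, (5 - 12)*12) = -1*(-190)*(1 - 190) + ((5 - 12)*12)*(-79) = -1*(-190)*(-189) - 7*12*(-79) = -35910 - 84*(-79) = -35910 + 6636 = -29274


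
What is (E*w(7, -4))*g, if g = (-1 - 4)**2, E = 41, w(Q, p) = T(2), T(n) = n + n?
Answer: 4100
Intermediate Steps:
T(n) = 2*n
w(Q, p) = 4 (w(Q, p) = 2*2 = 4)
g = 25 (g = (-5)**2 = 25)
(E*w(7, -4))*g = (41*4)*25 = 164*25 = 4100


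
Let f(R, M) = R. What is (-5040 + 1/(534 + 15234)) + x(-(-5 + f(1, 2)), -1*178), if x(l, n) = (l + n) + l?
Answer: -82151279/15768 ≈ -5210.0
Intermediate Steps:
x(l, n) = n + 2*l
(-5040 + 1/(534 + 15234)) + x(-(-5 + f(1, 2)), -1*178) = (-5040 + 1/(534 + 15234)) + (-1*178 + 2*(-(-5 + 1))) = (-5040 + 1/15768) + (-178 + 2*(-1*(-4))) = (-5040 + 1/15768) + (-178 + 2*4) = -79470719/15768 + (-178 + 8) = -79470719/15768 - 170 = -82151279/15768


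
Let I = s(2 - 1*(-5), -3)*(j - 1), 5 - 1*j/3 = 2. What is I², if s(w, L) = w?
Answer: 3136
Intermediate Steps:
j = 9 (j = 15 - 3*2 = 15 - 6 = 9)
I = 56 (I = (2 - 1*(-5))*(9 - 1) = (2 + 5)*8 = 7*8 = 56)
I² = 56² = 3136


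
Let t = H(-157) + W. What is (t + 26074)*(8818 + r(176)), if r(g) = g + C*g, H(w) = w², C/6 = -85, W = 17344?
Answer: -5497499322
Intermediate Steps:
C = -510 (C = 6*(-85) = -510)
r(g) = -509*g (r(g) = g - 510*g = -509*g)
t = 41993 (t = (-157)² + 17344 = 24649 + 17344 = 41993)
(t + 26074)*(8818 + r(176)) = (41993 + 26074)*(8818 - 509*176) = 68067*(8818 - 89584) = 68067*(-80766) = -5497499322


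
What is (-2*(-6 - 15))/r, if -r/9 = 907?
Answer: -14/2721 ≈ -0.0051452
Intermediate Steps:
r = -8163 (r = -9*907 = -8163)
(-2*(-6 - 15))/r = -2*(-6 - 15)/(-8163) = -2*(-21)*(-1/8163) = 42*(-1/8163) = -14/2721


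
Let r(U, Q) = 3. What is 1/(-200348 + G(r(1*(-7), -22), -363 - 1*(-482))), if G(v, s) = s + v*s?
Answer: -1/199872 ≈ -5.0032e-6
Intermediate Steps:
G(v, s) = s + s*v
1/(-200348 + G(r(1*(-7), -22), -363 - 1*(-482))) = 1/(-200348 + (-363 - 1*(-482))*(1 + 3)) = 1/(-200348 + (-363 + 482)*4) = 1/(-200348 + 119*4) = 1/(-200348 + 476) = 1/(-199872) = -1/199872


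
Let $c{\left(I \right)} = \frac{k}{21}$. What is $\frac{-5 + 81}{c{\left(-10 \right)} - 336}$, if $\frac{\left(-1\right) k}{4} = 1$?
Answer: $- \frac{399}{1765} \approx -0.22606$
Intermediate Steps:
$k = -4$ ($k = \left(-4\right) 1 = -4$)
$c{\left(I \right)} = - \frac{4}{21}$
$\frac{-5 + 81}{c{\left(-10 \right)} - 336} = \frac{-5 + 81}{- \frac{4}{21} - 336} = \frac{76}{- \frac{7060}{21}} = 76 \left(- \frac{21}{7060}\right) = - \frac{399}{1765}$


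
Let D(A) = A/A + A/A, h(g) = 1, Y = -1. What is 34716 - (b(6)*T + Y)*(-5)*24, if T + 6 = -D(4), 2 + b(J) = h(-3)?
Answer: 35556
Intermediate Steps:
b(J) = -1 (b(J) = -2 + 1 = -1)
D(A) = 2 (D(A) = 1 + 1 = 2)
T = -8 (T = -6 - 1*2 = -6 - 2 = -8)
34716 - (b(6)*T + Y)*(-5)*24 = 34716 - (-1*(-8) - 1)*(-5)*24 = 34716 - (8 - 1)*(-5)*24 = 34716 - 7*(-5)*24 = 34716 - (-35)*24 = 34716 - 1*(-840) = 34716 + 840 = 35556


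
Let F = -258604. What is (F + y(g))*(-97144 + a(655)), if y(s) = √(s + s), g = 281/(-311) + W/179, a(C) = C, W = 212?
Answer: 24952441356 - 868401*√21488234/55669 ≈ 2.4952e+10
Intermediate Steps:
g = 15633/55669 (g = 281/(-311) + 212/179 = 281*(-1/311) + 212*(1/179) = -281/311 + 212/179 = 15633/55669 ≈ 0.28082)
y(s) = √2*√s (y(s) = √(2*s) = √2*√s)
(F + y(g))*(-97144 + a(655)) = (-258604 + √2*√(15633/55669))*(-97144 + 655) = (-258604 + √2*(9*√10744117/55669))*(-96489) = (-258604 + 9*√21488234/55669)*(-96489) = 24952441356 - 868401*√21488234/55669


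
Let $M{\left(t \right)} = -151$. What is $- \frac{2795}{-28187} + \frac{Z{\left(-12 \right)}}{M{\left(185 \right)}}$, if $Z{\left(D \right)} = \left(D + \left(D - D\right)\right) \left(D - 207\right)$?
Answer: $- \frac{73653391}{4256237} \approx -17.305$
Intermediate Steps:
$Z{\left(D \right)} = D \left(-207 + D\right)$ ($Z{\left(D \right)} = \left(D + 0\right) \left(-207 + D\right) = D \left(-207 + D\right)$)
$- \frac{2795}{-28187} + \frac{Z{\left(-12 \right)}}{M{\left(185 \right)}} = - \frac{2795}{-28187} + \frac{\left(-12\right) \left(-207 - 12\right)}{-151} = \left(-2795\right) \left(- \frac{1}{28187}\right) + \left(-12\right) \left(-219\right) \left(- \frac{1}{151}\right) = \frac{2795}{28187} + 2628 \left(- \frac{1}{151}\right) = \frac{2795}{28187} - \frac{2628}{151} = - \frac{73653391}{4256237}$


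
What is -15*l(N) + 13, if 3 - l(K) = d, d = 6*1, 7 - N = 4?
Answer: 58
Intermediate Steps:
N = 3 (N = 7 - 1*4 = 7 - 4 = 3)
d = 6
l(K) = -3 (l(K) = 3 - 1*6 = 3 - 6 = -3)
-15*l(N) + 13 = -15*(-3) + 13 = 45 + 13 = 58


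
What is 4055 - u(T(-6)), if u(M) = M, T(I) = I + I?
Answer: 4067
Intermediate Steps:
T(I) = 2*I
4055 - u(T(-6)) = 4055 - 2*(-6) = 4055 - 1*(-12) = 4055 + 12 = 4067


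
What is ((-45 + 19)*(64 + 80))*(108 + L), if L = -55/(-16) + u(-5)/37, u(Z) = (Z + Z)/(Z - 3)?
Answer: -15441894/37 ≈ -4.1735e+5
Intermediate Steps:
u(Z) = 2*Z/(-3 + Z) (u(Z) = (2*Z)/(-3 + Z) = 2*Z/(-3 + Z))
L = 2055/592 (L = -55/(-16) + (2*(-5)/(-3 - 5))/37 = -55*(-1/16) + (2*(-5)/(-8))*(1/37) = 55/16 + (2*(-5)*(-1/8))*(1/37) = 55/16 + (5/4)*(1/37) = 55/16 + 5/148 = 2055/592 ≈ 3.4713)
((-45 + 19)*(64 + 80))*(108 + L) = ((-45 + 19)*(64 + 80))*(108 + 2055/592) = -26*144*(65991/592) = -3744*65991/592 = -15441894/37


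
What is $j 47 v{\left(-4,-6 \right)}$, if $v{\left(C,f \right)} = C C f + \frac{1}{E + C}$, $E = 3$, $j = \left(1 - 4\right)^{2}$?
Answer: $-41031$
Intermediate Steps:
$j = 9$ ($j = \left(-3\right)^{2} = 9$)
$v{\left(C,f \right)} = \frac{1}{3 + C} + f C^{2}$ ($v{\left(C,f \right)} = C C f + \frac{1}{3 + C} = C^{2} f + \frac{1}{3 + C} = f C^{2} + \frac{1}{3 + C} = \frac{1}{3 + C} + f C^{2}$)
$j 47 v{\left(-4,-6 \right)} = 9 \cdot 47 \frac{1 - 6 \left(-4\right)^{3} + 3 \left(-6\right) \left(-4\right)^{2}}{3 - 4} = 423 \frac{1 - -384 + 3 \left(-6\right) 16}{-1} = 423 \left(- (1 + 384 - 288)\right) = 423 \left(\left(-1\right) 97\right) = 423 \left(-97\right) = -41031$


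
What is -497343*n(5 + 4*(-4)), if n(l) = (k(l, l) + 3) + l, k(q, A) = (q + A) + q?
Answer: 20391063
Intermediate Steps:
k(q, A) = A + 2*q (k(q, A) = (A + q) + q = A + 2*q)
n(l) = 3 + 4*l (n(l) = ((l + 2*l) + 3) + l = (3*l + 3) + l = (3 + 3*l) + l = 3 + 4*l)
-497343*n(5 + 4*(-4)) = -497343*(3 + 4*(5 + 4*(-4))) = -497343*(3 + 4*(5 - 16)) = -497343*(3 + 4*(-11)) = -497343*(3 - 44) = -497343*(-41) = 20391063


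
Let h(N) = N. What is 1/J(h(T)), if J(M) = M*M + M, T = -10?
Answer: 1/90 ≈ 0.011111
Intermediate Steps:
J(M) = M + M² (J(M) = M² + M = M + M²)
1/J(h(T)) = 1/(-10*(1 - 10)) = 1/(-10*(-9)) = 1/90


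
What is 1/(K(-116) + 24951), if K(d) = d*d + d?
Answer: 1/38291 ≈ 2.6116e-5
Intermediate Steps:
K(d) = d + d² (K(d) = d² + d = d + d²)
1/(K(-116) + 24951) = 1/(-116*(1 - 116) + 24951) = 1/(-116*(-115) + 24951) = 1/(13340 + 24951) = 1/38291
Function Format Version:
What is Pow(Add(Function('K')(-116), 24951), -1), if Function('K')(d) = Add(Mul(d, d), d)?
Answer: Rational(1, 38291) ≈ 2.6116e-5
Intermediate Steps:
Function('K')(d) = Add(d, Pow(d, 2)) (Function('K')(d) = Add(Pow(d, 2), d) = Add(d, Pow(d, 2)))
Pow(Add(Function('K')(-116), 24951), -1) = Pow(Add(Mul(-116, Add(1, -116)), 24951), -1) = Pow(Add(Mul(-116, -115), 24951), -1) = Pow(Add(13340, 24951), -1) = Pow(38291, -1) = Rational(1, 38291)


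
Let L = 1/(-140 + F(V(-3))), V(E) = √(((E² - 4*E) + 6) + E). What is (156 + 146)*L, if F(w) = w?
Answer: -5285/2447 - 151*√6/4894 ≈ -2.2354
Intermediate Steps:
V(E) = √(6 + E² - 3*E) (V(E) = √((6 + E² - 4*E) + E) = √(6 + E² - 3*E))
L = 1/(-140 + 2*√6) (L = 1/(-140 + √(6 + (-3)² - 3*(-3))) = 1/(-140 + √(6 + 9 + 9)) = 1/(-140 + √24) = 1/(-140 + 2*√6) ≈ -0.0074019)
(156 + 146)*L = (156 + 146)*(-35/4894 - √6/9788) = 302*(-35/4894 - √6/9788) = -5285/2447 - 151*√6/4894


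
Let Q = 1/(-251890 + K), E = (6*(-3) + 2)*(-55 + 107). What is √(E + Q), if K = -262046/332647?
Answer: I*√1460343858049857043477401/41895357438 ≈ 28.844*I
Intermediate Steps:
K = -262046/332647 (K = -262046*1/332647 = -262046/332647 ≈ -0.78776)
E = -832 (E = (-18 + 2)*52 = -16*52 = -832)
Q = -332647/83790714876 (Q = 1/(-251890 - 262046/332647) = 1/(-83790714876/332647) = -332647/83790714876 ≈ -3.9700e-6)
√(E + Q) = √(-832 - 332647/83790714876) = √(-69713875109479/83790714876) = I*√1460343858049857043477401/41895357438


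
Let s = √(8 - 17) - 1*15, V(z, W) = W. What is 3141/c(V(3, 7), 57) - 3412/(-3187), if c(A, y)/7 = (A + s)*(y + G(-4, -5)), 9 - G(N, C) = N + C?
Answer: 16893988/40713925 - 3141*I/12775 ≈ 0.41494 - 0.24587*I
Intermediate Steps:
G(N, C) = 9 - C - N (G(N, C) = 9 - (N + C) = 9 - (C + N) = 9 + (-C - N) = 9 - C - N)
s = -15 + 3*I (s = √(-9) - 15 = 3*I - 15 = -15 + 3*I ≈ -15.0 + 3.0*I)
c(A, y) = 7*(18 + y)*(-15 + A + 3*I) (c(A, y) = 7*((A + (-15 + 3*I))*(y + (9 - 1*(-5) - 1*(-4)))) = 7*((-15 + A + 3*I)*(y + (9 + 5 + 4))) = 7*((-15 + A + 3*I)*(y + 18)) = 7*((-15 + A + 3*I)*(18 + y)) = 7*((18 + y)*(-15 + A + 3*I)) = 7*(18 + y)*(-15 + A + 3*I))
3141/c(V(3, 7), 57) - 3412/(-3187) = 3141/(-1890 + 126*7 + 378*I - 21*57*(5 - I) + 7*7*57) - 3412/(-3187) = 3141/(-1890 + 882 + 378*I + (-5985 + 1197*I) + 2793) - 3412*(-1/3187) = 3141/(-4200 + 1575*I) + 3412/3187 = 3141*((-4200 - 1575*I)/20120625) + 3412/3187 = 349*(-4200 - 1575*I)/2235625 + 3412/3187 = 3412/3187 + 349*(-4200 - 1575*I)/2235625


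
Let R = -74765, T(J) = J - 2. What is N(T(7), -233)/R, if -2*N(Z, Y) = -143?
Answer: -143/149530 ≈ -0.00095633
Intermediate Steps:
T(J) = -2 + J
N(Z, Y) = 143/2 (N(Z, Y) = -½*(-143) = 143/2)
N(T(7), -233)/R = (143/2)/(-74765) = (143/2)*(-1/74765) = -143/149530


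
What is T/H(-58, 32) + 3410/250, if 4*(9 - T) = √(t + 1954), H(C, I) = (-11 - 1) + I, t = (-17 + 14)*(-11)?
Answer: 1409/100 - √1987/80 ≈ 13.533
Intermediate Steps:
t = 33 (t = -3*(-11) = 33)
H(C, I) = -12 + I
T = 9 - √1987/4 (T = 9 - √(33 + 1954)/4 = 9 - √1987/4 ≈ -2.1439)
T/H(-58, 32) + 3410/250 = (9 - √1987/4)/(-12 + 32) + 3410/250 = (9 - √1987/4)/20 + 3410*(1/250) = (9 - √1987/4)*(1/20) + 341/25 = (9/20 - √1987/80) + 341/25 = 1409/100 - √1987/80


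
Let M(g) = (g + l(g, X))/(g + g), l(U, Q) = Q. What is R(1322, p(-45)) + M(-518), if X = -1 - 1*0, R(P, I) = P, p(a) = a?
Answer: 1370111/1036 ≈ 1322.5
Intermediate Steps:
X = -1 (X = -1 + 0 = -1)
M(g) = (-1 + g)/(2*g) (M(g) = (g - 1)/(g + g) = (-1 + g)/((2*g)) = (-1 + g)*(1/(2*g)) = (-1 + g)/(2*g))
R(1322, p(-45)) + M(-518) = 1322 + (½)*(-1 - 518)/(-518) = 1322 + (½)*(-1/518)*(-519) = 1322 + 519/1036 = 1370111/1036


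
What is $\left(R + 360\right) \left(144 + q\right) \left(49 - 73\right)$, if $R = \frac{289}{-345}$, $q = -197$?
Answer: $\frac{52538264}{115} \approx 4.5685 \cdot 10^{5}$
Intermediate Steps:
$R = - \frac{289}{345}$ ($R = 289 \left(- \frac{1}{345}\right) = - \frac{289}{345} \approx -0.83768$)
$\left(R + 360\right) \left(144 + q\right) \left(49 - 73\right) = \left(- \frac{289}{345} + 360\right) \left(144 - 197\right) \left(49 - 73\right) = \frac{123911 \left(\left(-53\right) \left(-24\right)\right)}{345} = \frac{123911}{345} \cdot 1272 = \frac{52538264}{115}$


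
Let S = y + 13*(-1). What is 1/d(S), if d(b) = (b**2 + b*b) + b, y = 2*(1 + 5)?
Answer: 1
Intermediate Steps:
y = 12 (y = 2*6 = 12)
S = -1 (S = 12 + 13*(-1) = 12 - 13 = -1)
d(b) = b + 2*b**2 (d(b) = (b**2 + b**2) + b = 2*b**2 + b = b + 2*b**2)
1/d(S) = 1/(-(1 + 2*(-1))) = 1/(-(1 - 2)) = 1/(-1*(-1)) = 1/1 = 1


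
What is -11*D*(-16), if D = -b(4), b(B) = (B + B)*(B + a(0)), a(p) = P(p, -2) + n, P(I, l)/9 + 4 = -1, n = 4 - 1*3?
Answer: 56320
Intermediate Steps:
n = 1 (n = 4 - 3 = 1)
P(I, l) = -45 (P(I, l) = -36 + 9*(-1) = -36 - 9 = -45)
a(p) = -44 (a(p) = -45 + 1 = -44)
b(B) = 2*B*(-44 + B) (b(B) = (B + B)*(B - 44) = (2*B)*(-44 + B) = 2*B*(-44 + B))
D = 320 (D = -2*4*(-44 + 4) = -2*4*(-40) = -1*(-320) = 320)
-11*D*(-16) = -11*320*(-16) = -3520*(-16) = 56320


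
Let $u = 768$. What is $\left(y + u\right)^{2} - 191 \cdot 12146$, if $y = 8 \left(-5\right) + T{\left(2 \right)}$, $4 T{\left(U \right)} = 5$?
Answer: $- \frac{28609287}{16} \approx -1.7881 \cdot 10^{6}$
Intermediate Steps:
$T{\left(U \right)} = \frac{5}{4}$ ($T{\left(U \right)} = \frac{1}{4} \cdot 5 = \frac{5}{4}$)
$y = - \frac{155}{4}$ ($y = 8 \left(-5\right) + \frac{5}{4} = -40 + \frac{5}{4} = - \frac{155}{4} \approx -38.75$)
$\left(y + u\right)^{2} - 191 \cdot 12146 = \left(- \frac{155}{4} + 768\right)^{2} - 191 \cdot 12146 = \left(\frac{2917}{4}\right)^{2} - 2319886 = \frac{8508889}{16} - 2319886 = - \frac{28609287}{16}$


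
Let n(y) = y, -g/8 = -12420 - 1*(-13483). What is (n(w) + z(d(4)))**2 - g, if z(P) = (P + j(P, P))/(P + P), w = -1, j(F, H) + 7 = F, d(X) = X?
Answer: 544305/64 ≈ 8504.8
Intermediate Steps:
g = -8504 (g = -8*(-12420 - 1*(-13483)) = -8*(-12420 + 13483) = -8*1063 = -8504)
j(F, H) = -7 + F
z(P) = (-7 + 2*P)/(2*P) (z(P) = (P + (-7 + P))/(P + P) = (-7 + 2*P)/((2*P)) = (-7 + 2*P)*(1/(2*P)) = (-7 + 2*P)/(2*P))
(n(w) + z(d(4)))**2 - g = (-1 + (-7/2 + 4)/4)**2 - 1*(-8504) = (-1 + (1/4)*(1/2))**2 + 8504 = (-1 + 1/8)**2 + 8504 = (-7/8)**2 + 8504 = 49/64 + 8504 = 544305/64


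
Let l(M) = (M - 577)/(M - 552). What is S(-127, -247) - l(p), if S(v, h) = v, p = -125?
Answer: -86681/677 ≈ -128.04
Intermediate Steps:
l(M) = (-577 + M)/(-552 + M)
S(-127, -247) - l(p) = -127 - (-577 - 125)/(-552 - 125) = -127 - (-702)/(-677) = -127 - (-1)*(-702)/677 = -127 - 1*702/677 = -127 - 702/677 = -86681/677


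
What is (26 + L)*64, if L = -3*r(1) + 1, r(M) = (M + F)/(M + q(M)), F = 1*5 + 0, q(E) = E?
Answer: 1152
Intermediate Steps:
F = 5 (F = 5 + 0 = 5)
r(M) = (5 + M)/(2*M) (r(M) = (M + 5)/(M + M) = (5 + M)/((2*M)) = (5 + M)*(1/(2*M)) = (5 + M)/(2*M))
L = -8 (L = -3*(5 + 1)/(2*1) + 1 = -3*6/2 + 1 = -3*3 + 1 = -9 + 1 = -8)
(26 + L)*64 = (26 - 8)*64 = 18*64 = 1152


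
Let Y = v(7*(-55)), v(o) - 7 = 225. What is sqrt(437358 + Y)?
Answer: sqrt(437590) ≈ 661.51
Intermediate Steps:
v(o) = 232 (v(o) = 7 + 225 = 232)
Y = 232
sqrt(437358 + Y) = sqrt(437358 + 232) = sqrt(437590)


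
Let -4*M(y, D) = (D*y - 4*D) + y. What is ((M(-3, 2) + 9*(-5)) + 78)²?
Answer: 22201/16 ≈ 1387.6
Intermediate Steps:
M(y, D) = D - y/4 - D*y/4 (M(y, D) = -((D*y - 4*D) + y)/4 = -((-4*D + D*y) + y)/4 = -(y - 4*D + D*y)/4 = D - y/4 - D*y/4)
((M(-3, 2) + 9*(-5)) + 78)² = (((2 - ¼*(-3) - ¼*2*(-3)) + 9*(-5)) + 78)² = (((2 + ¾ + 3/2) - 45) + 78)² = ((17/4 - 45) + 78)² = (-163/4 + 78)² = (149/4)² = 22201/16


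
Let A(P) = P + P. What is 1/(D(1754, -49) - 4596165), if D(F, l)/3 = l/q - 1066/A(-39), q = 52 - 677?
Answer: -625/2872577353 ≈ -2.1757e-7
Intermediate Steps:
q = -625
A(P) = 2*P
D(F, l) = 41 - 3*l/625 (D(F, l) = 3*(l/(-625) - 1066/(2*(-39))) = 3*(l*(-1/625) - 1066/(-78)) = 3*(-l/625 - 1066*(-1/78)) = 3*(-l/625 + 41/3) = 3*(41/3 - l/625) = 41 - 3*l/625)
1/(D(1754, -49) - 4596165) = 1/((41 - 3/625*(-49)) - 4596165) = 1/((41 + 147/625) - 4596165) = 1/(25772/625 - 4596165) = 1/(-2872577353/625) = -625/2872577353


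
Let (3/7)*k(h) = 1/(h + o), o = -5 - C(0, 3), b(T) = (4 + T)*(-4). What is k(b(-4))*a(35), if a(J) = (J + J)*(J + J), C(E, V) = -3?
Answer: -17150/3 ≈ -5716.7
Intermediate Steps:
b(T) = -16 - 4*T
a(J) = 4*J**2 (a(J) = (2*J)*(2*J) = 4*J**2)
o = -2 (o = -5 - 1*(-3) = -5 + 3 = -2)
k(h) = 7/(3*(-2 + h)) (k(h) = 7/(3*(h - 2)) = 7/(3*(-2 + h)))
k(b(-4))*a(35) = (7/(3*(-2 + (-16 - 4*(-4)))))*(4*35**2) = (7/(3*(-2 + (-16 + 16))))*(4*1225) = (7/(3*(-2 + 0)))*4900 = ((7/3)/(-2))*4900 = ((7/3)*(-1/2))*4900 = -7/6*4900 = -17150/3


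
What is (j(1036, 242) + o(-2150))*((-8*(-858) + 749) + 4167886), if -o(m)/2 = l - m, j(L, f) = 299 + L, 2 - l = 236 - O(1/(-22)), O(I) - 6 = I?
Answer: -115235421402/11 ≈ -1.0476e+10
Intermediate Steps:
O(I) = 6 + I
l = -5017/22 (l = 2 - (236 - (6 + 1/(-22))) = 2 - (236 - (6 - 1/22)) = 2 - (236 - 1*131/22) = 2 - (236 - 131/22) = 2 - 1*5061/22 = 2 - 5061/22 = -5017/22 ≈ -228.05)
o(m) = 5017/11 + 2*m (o(m) = -2*(-5017/22 - m) = 5017/11 + 2*m)
(j(1036, 242) + o(-2150))*((-8*(-858) + 749) + 4167886) = ((299 + 1036) + (5017/11 + 2*(-2150)))*((-8*(-858) + 749) + 4167886) = (1335 + (5017/11 - 4300))*((6864 + 749) + 4167886) = (1335 - 42283/11)*(7613 + 4167886) = -27598/11*4175499 = -115235421402/11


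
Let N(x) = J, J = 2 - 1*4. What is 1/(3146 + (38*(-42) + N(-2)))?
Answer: 1/1548 ≈ 0.00064600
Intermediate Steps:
J = -2 (J = 2 - 4 = -2)
N(x) = -2
1/(3146 + (38*(-42) + N(-2))) = 1/(3146 + (38*(-42) - 2)) = 1/(3146 + (-1596 - 2)) = 1/(3146 - 1598) = 1/1548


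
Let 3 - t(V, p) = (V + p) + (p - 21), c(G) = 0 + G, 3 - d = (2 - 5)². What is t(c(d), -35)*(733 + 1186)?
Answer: 191900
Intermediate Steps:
d = -6 (d = 3 - (2 - 5)² = 3 - 1*(-3)² = 3 - 1*9 = 3 - 9 = -6)
c(G) = G
t(V, p) = 24 - V - 2*p (t(V, p) = 3 - ((V + p) + (p - 21)) = 3 - ((V + p) + (-21 + p)) = 3 - (-21 + V + 2*p) = 3 + (21 - V - 2*p) = 24 - V - 2*p)
t(c(d), -35)*(733 + 1186) = (24 - 1*(-6) - 2*(-35))*(733 + 1186) = (24 + 6 + 70)*1919 = 100*1919 = 191900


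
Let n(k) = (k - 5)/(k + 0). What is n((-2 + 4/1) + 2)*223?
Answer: -223/4 ≈ -55.750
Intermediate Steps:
n(k) = (-5 + k)/k
n((-2 + 4/1) + 2)*223 = ((-5 + ((-2 + 4/1) + 2))/((-2 + 4/1) + 2))*223 = ((-5 + ((-2 + 4*1) + 2))/((-2 + 4*1) + 2))*223 = ((-5 + ((-2 + 4) + 2))/((-2 + 4) + 2))*223 = ((-5 + (2 + 2))/(2 + 2))*223 = ((-5 + 4)/4)*223 = ((¼)*(-1))*223 = -¼*223 = -223/4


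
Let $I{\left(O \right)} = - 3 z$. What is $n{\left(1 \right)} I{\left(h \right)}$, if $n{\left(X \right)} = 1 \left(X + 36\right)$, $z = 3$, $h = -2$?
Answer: $-333$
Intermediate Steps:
$n{\left(X \right)} = 36 + X$ ($n{\left(X \right)} = 1 \left(36 + X\right) = 36 + X$)
$I{\left(O \right)} = -9$ ($I{\left(O \right)} = \left(-3\right) 3 = -9$)
$n{\left(1 \right)} I{\left(h \right)} = \left(36 + 1\right) \left(-9\right) = 37 \left(-9\right) = -333$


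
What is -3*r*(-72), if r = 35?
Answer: 7560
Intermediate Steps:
-3*r*(-72) = -3*35*(-72) = -105*(-72) = 7560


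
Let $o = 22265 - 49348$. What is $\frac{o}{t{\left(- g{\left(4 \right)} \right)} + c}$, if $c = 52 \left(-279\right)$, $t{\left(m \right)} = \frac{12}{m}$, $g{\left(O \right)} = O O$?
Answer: $\frac{28}{15} \approx 1.8667$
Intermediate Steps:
$g{\left(O \right)} = O^{2}$
$c = -14508$
$o = -27083$ ($o = 22265 - 49348 = -27083$)
$\frac{o}{t{\left(- g{\left(4 \right)} \right)} + c} = - \frac{27083}{\frac{12}{\left(-1\right) 4^{2}} - 14508} = - \frac{27083}{\frac{12}{\left(-1\right) 16} - 14508} = - \frac{27083}{\frac{12}{-16} - 14508} = - \frac{27083}{12 \left(- \frac{1}{16}\right) - 14508} = - \frac{27083}{- \frac{3}{4} - 14508} = - \frac{27083}{- \frac{58035}{4}} = \left(-27083\right) \left(- \frac{4}{58035}\right) = \frac{28}{15}$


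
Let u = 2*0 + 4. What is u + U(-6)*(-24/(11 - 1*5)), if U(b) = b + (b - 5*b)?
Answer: -68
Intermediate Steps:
u = 4 (u = 0 + 4 = 4)
U(b) = -3*b (U(b) = b - 4*b = -3*b)
u + U(-6)*(-24/(11 - 1*5)) = 4 + (-3*(-6))*(-24/(11 - 1*5)) = 4 + 18*(-24/(11 - 5)) = 4 + 18*(-24/6) = 4 + 18*(-24*⅙) = 4 + 18*(-4) = 4 - 72 = -68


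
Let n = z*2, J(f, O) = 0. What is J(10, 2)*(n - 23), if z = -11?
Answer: 0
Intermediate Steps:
n = -22 (n = -11*2 = -22)
J(10, 2)*(n - 23) = 0*(-22 - 23) = 0*(-45) = 0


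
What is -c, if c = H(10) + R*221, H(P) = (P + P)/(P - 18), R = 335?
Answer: -148065/2 ≈ -74033.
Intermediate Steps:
H(P) = 2*P/(-18 + P) (H(P) = (2*P)/(-18 + P) = 2*P/(-18 + P))
c = 148065/2 (c = 2*10/(-18 + 10) + 335*221 = 2*10/(-8) + 74035 = 2*10*(-⅛) + 74035 = -5/2 + 74035 = 148065/2 ≈ 74033.)
-c = -1*148065/2 = -148065/2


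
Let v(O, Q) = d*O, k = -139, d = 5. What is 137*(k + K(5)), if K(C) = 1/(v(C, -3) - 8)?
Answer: -323594/17 ≈ -19035.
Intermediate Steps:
v(O, Q) = 5*O
K(C) = 1/(-8 + 5*C) (K(C) = 1/(5*C - 8) = 1/(-8 + 5*C))
137*(k + K(5)) = 137*(-139 + 1/(-8 + 5*5)) = 137*(-139 + 1/(-8 + 25)) = 137*(-139 + 1/17) = 137*(-2362/17) = -323594/17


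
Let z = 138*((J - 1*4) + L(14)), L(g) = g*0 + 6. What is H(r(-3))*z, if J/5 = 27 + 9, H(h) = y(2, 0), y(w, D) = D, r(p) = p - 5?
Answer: 0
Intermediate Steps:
r(p) = -5 + p
L(g) = 6 (L(g) = 0 + 6 = 6)
H(h) = 0
J = 180 (J = 5*(27 + 9) = 5*36 = 180)
z = 25116 (z = 138*((180 - 1*4) + 6) = 138*((180 - 4) + 6) = 138*(176 + 6) = 138*182 = 25116)
H(r(-3))*z = 0*25116 = 0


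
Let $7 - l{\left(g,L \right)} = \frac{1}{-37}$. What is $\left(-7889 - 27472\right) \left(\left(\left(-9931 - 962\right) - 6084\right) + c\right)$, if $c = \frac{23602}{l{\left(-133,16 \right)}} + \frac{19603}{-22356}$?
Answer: $\frac{77756888601181}{161460} \approx 4.8159 \cdot 10^{8}$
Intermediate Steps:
$l{\left(g,L \right)} = \frac{260}{37}$ ($l{\left(g,L \right)} = 7 - \frac{1}{-37} = 7 - - \frac{1}{37} = 7 + \frac{1}{37} = \frac{260}{37}$)
$c = \frac{4879454191}{1453140}$ ($c = \frac{23602}{\frac{260}{37}} + \frac{19603}{-22356} = 23602 \cdot \frac{37}{260} + 19603 \left(- \frac{1}{22356}\right) = \frac{436637}{130} - \frac{19603}{22356} = \frac{4879454191}{1453140} \approx 3357.9$)
$\left(-7889 - 27472\right) \left(\left(\left(-9931 - 962\right) - 6084\right) + c\right) = \left(-7889 - 27472\right) \left(\left(\left(-9931 - 962\right) - 6084\right) + \frac{4879454191}{1453140}\right) = - 35361 \left(\left(-10893 - 6084\right) + \frac{4879454191}{1453140}\right) = - 35361 \left(-16977 + \frac{4879454191}{1453140}\right) = \left(-35361\right) \left(- \frac{19790503589}{1453140}\right) = \frac{77756888601181}{161460}$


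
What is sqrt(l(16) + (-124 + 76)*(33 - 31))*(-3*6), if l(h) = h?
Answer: -72*I*sqrt(5) ≈ -161.0*I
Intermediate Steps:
sqrt(l(16) + (-124 + 76)*(33 - 31))*(-3*6) = sqrt(16 + (-124 + 76)*(33 - 31))*(-3*6) = sqrt(16 - 48*2)*(-18) = sqrt(16 - 96)*(-18) = sqrt(-80)*(-18) = (4*I*sqrt(5))*(-18) = -72*I*sqrt(5)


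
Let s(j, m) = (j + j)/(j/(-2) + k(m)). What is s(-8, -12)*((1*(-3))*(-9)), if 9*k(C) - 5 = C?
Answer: -3888/29 ≈ -134.07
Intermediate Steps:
k(C) = 5/9 + C/9
s(j, m) = 2*j/(5/9 - j/2 + m/9) (s(j, m) = (j + j)/(j/(-2) + (5/9 + m/9)) = (2*j)/(j*(-½) + (5/9 + m/9)) = (2*j)/(-j/2 + (5/9 + m/9)) = (2*j)/(5/9 - j/2 + m/9) = 2*j/(5/9 - j/2 + m/9))
s(-8, -12)*((1*(-3))*(-9)) = (36*(-8)/(10 - 9*(-8) + 2*(-12)))*((1*(-3))*(-9)) = (36*(-8)/(10 + 72 - 24))*(-3*(-9)) = (36*(-8)/58)*27 = (36*(-8)*(1/58))*27 = -144/29*27 = -3888/29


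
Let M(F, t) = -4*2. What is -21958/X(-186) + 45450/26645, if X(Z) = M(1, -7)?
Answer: 58543451/21316 ≈ 2746.5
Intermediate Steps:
M(F, t) = -8
X(Z) = -8
-21958/X(-186) + 45450/26645 = -21958/(-8) + 45450/26645 = -21958*(-1/8) + 45450*(1/26645) = 10979/4 + 9090/5329 = 58543451/21316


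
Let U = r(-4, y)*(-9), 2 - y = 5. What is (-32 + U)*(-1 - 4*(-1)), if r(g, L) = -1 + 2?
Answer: -123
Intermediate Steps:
y = -3 (y = 2 - 1*5 = 2 - 5 = -3)
r(g, L) = 1
U = -9 (U = 1*(-9) = -9)
(-32 + U)*(-1 - 4*(-1)) = (-32 - 9)*(-1 - 4*(-1)) = -41*(-1 + 4) = -41*3 = -123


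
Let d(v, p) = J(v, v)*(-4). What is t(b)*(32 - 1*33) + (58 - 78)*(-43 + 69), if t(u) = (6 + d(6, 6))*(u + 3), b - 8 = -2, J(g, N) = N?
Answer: -358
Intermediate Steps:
b = 6 (b = 8 - 2 = 6)
d(v, p) = -4*v (d(v, p) = v*(-4) = -4*v)
t(u) = -54 - 18*u (t(u) = (6 - 4*6)*(u + 3) = (6 - 24)*(3 + u) = -18*(3 + u) = -54 - 18*u)
t(b)*(32 - 1*33) + (58 - 78)*(-43 + 69) = (-54 - 18*6)*(32 - 1*33) + (58 - 78)*(-43 + 69) = (-54 - 108)*(32 - 33) - 20*26 = -162*(-1) - 520 = 162 - 520 = -358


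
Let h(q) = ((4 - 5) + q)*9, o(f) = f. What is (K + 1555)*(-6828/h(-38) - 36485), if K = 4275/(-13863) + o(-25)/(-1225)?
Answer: -1501933149962879/26492193 ≈ -5.6693e+7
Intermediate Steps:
K = -65204/226429 (K = 4275/(-13863) - 25/(-1225) = 4275*(-1/13863) - 25*(-1/1225) = -1425/4621 + 1/49 = -65204/226429 ≈ -0.28797)
h(q) = -9 + 9*q (h(q) = (-1 + q)*9 = -9 + 9*q)
(K + 1555)*(-6828/h(-38) - 36485) = (-65204/226429 + 1555)*(-6828/(-9 + 9*(-38)) - 36485) = 352031891*(-6828/(-9 - 342) - 36485)/226429 = 352031891*(-6828/(-351) - 36485)/226429 = 352031891*(-6828*(-1/351) - 36485)/226429 = 352031891*(2276/117 - 36485)/226429 = (352031891/226429)*(-4266469/117) = -1501933149962879/26492193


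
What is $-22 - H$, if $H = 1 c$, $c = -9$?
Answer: $-13$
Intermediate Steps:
$H = -9$ ($H = 1 \left(-9\right) = -9$)
$-22 - H = -22 - -9 = -22 + 9 = -13$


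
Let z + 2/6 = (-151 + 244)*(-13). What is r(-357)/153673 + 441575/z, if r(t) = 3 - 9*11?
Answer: -203574813213/557525644 ≈ -365.14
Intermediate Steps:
r(t) = -96 (r(t) = 3 - 99 = -96)
z = -3628/3 (z = -⅓ + (-151 + 244)*(-13) = -⅓ + 93*(-13) = -⅓ - 1209 = -3628/3 ≈ -1209.3)
r(-357)/153673 + 441575/z = -96/153673 + 441575/(-3628/3) = -96*1/153673 + 441575*(-3/3628) = -96/153673 - 1324725/3628 = -203574813213/557525644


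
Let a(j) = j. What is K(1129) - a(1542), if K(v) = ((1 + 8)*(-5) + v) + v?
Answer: 671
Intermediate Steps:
K(v) = -45 + 2*v (K(v) = (9*(-5) + v) + v = (-45 + v) + v = -45 + 2*v)
K(1129) - a(1542) = (-45 + 2*1129) - 1*1542 = (-45 + 2258) - 1542 = 2213 - 1542 = 671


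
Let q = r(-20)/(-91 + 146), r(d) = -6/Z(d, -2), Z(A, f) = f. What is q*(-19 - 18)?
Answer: -111/55 ≈ -2.0182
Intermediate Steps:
r(d) = 3 (r(d) = -6/(-2) = -6*(-½) = 3)
q = 3/55 (q = 3/(-91 + 146) = 3/55 ≈ 0.054545)
q*(-19 - 18) = 3*(-19 - 18)/55 = (3/55)*(-37) = -111/55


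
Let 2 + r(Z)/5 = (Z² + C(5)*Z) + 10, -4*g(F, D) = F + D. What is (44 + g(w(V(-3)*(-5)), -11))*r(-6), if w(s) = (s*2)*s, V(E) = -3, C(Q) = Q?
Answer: -9205/2 ≈ -4602.5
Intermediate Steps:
w(s) = 2*s² (w(s) = (2*s)*s = 2*s²)
g(F, D) = -D/4 - F/4 (g(F, D) = -(F + D)/4 = -(D + F)/4 = -D/4 - F/4)
r(Z) = 40 + 5*Z² + 25*Z (r(Z) = -10 + 5*((Z² + 5*Z) + 10) = -10 + 5*(10 + Z² + 5*Z) = -10 + (50 + 5*Z² + 25*Z) = 40 + 5*Z² + 25*Z)
(44 + g(w(V(-3)*(-5)), -11))*r(-6) = (44 + (-¼*(-11) - (-3*(-5))²/2))*(40 + 5*(-6)² + 25*(-6)) = (44 + (11/4 - 15²/2))*(40 + 5*36 - 150) = (44 + (11/4 - 225/2))*(40 + 180 - 150) = (44 + (11/4 - ¼*450))*70 = (44 + (11/4 - 225/2))*70 = (44 - 439/4)*70 = -263/4*70 = -9205/2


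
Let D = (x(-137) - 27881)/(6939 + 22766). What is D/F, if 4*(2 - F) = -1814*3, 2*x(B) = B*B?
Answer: -36993/80946125 ≈ -0.00045701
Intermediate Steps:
x(B) = B**2/2 (x(B) = (B*B)/2 = B**2/2)
D = -36993/59410 (D = ((1/2)*(-137)**2 - 27881)/(6939 + 22766) = ((1/2)*18769 - 27881)/29705 = (18769/2 - 27881)*(1/29705) = -36993/2*1/29705 = -36993/59410 ≈ -0.62267)
F = 2725/2 (F = 2 - (-907)*3/2 = 2 - 1/4*(-5442) = 2 + 2721/2 = 2725/2 ≈ 1362.5)
D/F = -36993/(59410*2725/2) = -36993/59410*2/2725 = -36993/80946125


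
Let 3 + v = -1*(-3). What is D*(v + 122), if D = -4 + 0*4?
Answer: -488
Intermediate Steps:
v = 0 (v = -3 - 1*(-3) = -3 + 3 = 0)
D = -4 (D = -4 + 0 = -4)
D*(v + 122) = -4*(0 + 122) = -4*122 = -488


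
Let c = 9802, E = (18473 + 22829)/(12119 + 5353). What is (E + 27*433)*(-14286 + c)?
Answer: -114513767467/2184 ≈ -5.2433e+7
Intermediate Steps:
E = 20651/8736 (E = 41302/17472 = 41302*(1/17472) = 20651/8736 ≈ 2.3639)
(E + 27*433)*(-14286 + c) = (20651/8736 + 27*433)*(-14286 + 9802) = (20651/8736 + 11691)*(-4484) = (102153227/8736)*(-4484) = -114513767467/2184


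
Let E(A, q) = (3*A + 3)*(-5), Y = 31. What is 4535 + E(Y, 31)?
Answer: 4055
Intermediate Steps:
E(A, q) = -15 - 15*A (E(A, q) = (3 + 3*A)*(-5) = -15 - 15*A)
4535 + E(Y, 31) = 4535 + (-15 - 15*31) = 4535 + (-15 - 465) = 4535 - 480 = 4055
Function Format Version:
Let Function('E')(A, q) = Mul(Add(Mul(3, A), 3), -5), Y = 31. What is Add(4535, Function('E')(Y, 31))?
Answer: 4055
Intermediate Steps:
Function('E')(A, q) = Add(-15, Mul(-15, A)) (Function('E')(A, q) = Mul(Add(3, Mul(3, A)), -5) = Add(-15, Mul(-15, A)))
Add(4535, Function('E')(Y, 31)) = Add(4535, Add(-15, Mul(-15, 31))) = Add(4535, Add(-15, -465)) = Add(4535, -480) = 4055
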